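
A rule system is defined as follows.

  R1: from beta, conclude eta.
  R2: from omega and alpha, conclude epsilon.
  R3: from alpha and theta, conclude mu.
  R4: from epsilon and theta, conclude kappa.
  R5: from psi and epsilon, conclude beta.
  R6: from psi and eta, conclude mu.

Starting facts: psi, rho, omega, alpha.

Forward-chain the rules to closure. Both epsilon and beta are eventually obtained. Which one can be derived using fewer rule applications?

epsilon

epsilon: omega and alpha hold, so epsilon follows (R2). [1 rule application]
beta: From omega and alpha, R2 gives epsilon. psi and epsilon hold, so beta follows (R5). [2 rule applications]
epsilon needs fewer.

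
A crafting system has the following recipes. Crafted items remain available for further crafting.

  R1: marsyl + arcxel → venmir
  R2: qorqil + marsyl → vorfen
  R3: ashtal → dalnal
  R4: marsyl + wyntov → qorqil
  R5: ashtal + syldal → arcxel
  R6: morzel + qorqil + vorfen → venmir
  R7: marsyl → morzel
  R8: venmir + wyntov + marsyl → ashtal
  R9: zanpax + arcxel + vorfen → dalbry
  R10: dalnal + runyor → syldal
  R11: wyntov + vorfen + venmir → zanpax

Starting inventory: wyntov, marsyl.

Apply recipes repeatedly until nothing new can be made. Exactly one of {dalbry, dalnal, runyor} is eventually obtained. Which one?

dalnal

marsyl + wyntov → qorqil (R4).
marsyl → morzel (R7).
Using R2, qorqil and marsyl make vorfen.
Using R6, morzel, qorqil, and vorfen make venmir.
venmir + wyntov + marsyl → ashtal (R8).
Using R3, ashtal makes dalnal.
No rule produces runyor, and it is not given. dalbry would need zanpax, arcxel, and vorfen (R9), but arcxel is never obtained.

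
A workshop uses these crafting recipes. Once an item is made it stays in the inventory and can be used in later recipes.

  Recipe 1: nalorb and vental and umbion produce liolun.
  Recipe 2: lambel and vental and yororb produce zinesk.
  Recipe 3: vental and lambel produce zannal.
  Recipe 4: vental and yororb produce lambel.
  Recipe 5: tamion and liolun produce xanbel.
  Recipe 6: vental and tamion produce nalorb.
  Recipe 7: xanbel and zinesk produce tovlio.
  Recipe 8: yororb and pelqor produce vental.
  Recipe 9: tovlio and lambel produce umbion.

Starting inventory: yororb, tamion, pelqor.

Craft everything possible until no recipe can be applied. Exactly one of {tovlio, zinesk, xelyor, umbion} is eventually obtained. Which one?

zinesk

Using Recipe 8, yororb and pelqor make vental.
Using Recipe 4, vental and yororb make lambel.
lambel and vental and yororb → zinesk (Recipe 2).
tovlio would need xanbel and zinesk (Recipe 7), but xanbel is never obtained. umbion would need tovlio and lambel (Recipe 9), but tovlio is never obtained. No rule produces xelyor, and it is not given.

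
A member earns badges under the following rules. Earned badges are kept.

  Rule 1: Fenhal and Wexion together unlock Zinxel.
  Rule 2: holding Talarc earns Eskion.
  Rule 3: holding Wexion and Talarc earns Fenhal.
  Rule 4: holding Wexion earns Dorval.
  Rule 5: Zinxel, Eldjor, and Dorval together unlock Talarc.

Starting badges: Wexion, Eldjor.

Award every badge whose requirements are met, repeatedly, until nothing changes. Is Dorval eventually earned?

Yes

With Wexion, Dorval is earned (Rule 4).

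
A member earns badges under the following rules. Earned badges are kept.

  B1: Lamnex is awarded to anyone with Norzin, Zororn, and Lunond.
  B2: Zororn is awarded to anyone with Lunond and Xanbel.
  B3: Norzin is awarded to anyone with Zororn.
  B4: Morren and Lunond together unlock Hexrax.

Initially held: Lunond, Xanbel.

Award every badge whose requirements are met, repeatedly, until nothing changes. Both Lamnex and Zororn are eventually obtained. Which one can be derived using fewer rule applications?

Zororn: With Lunond and Xanbel, Zororn is earned (B2). [1 rule application]
Lamnex: With Lunond and Xanbel, Zororn is earned (B2). With Zororn, Norzin is earned (B3). With Norzin, Zororn, and Lunond, Lamnex is earned (B1). [3 rule applications]
Zororn needs fewer.

Zororn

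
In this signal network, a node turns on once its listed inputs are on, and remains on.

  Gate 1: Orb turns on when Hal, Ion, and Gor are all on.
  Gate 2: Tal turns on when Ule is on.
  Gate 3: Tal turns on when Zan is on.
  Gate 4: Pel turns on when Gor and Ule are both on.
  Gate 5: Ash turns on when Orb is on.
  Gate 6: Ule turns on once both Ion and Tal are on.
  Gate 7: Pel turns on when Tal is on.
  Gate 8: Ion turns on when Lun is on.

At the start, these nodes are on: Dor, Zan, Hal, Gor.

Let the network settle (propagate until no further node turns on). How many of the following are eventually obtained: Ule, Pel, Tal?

2

Zan is on, so Tal turns on (Gate 3).
Tal is on, so Pel turns on (Gate 7).
Ule would need Ion and Tal (Gate 6), but Ion never turns on.
Pel: reached.
Tal: reached.
Reached: Pel and Tal — 2 of the 3.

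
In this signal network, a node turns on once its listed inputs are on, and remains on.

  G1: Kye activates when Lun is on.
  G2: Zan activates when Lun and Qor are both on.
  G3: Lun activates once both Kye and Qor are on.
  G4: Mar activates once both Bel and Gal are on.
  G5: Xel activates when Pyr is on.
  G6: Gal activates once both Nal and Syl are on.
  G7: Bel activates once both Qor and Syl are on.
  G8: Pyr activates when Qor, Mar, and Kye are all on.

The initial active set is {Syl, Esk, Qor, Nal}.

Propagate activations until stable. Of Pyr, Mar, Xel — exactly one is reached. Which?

G6: Nal and Syl on → Gal on.
Qor and Syl are on, so Bel activates (G7).
Bel and Gal are on, so Mar activates (G4).
Pyr would need Qor, Mar, and Kye (G8), but Kye never turns on. Xel would need Pyr (G5), but Pyr never turns on.

Mar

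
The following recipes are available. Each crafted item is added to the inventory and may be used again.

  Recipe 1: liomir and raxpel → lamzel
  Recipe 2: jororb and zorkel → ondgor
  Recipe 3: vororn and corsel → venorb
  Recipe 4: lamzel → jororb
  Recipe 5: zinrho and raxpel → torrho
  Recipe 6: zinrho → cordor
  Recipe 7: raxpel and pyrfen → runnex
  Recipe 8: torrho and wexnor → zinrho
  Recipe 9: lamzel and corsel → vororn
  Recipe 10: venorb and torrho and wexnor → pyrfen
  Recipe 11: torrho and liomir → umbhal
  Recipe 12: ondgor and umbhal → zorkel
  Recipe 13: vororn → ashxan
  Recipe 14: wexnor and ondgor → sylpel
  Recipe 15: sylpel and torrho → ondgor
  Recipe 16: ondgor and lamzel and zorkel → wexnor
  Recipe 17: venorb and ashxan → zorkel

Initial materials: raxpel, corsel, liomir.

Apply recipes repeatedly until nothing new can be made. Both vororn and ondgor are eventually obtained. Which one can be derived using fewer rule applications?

vororn

vororn: Using Recipe 1, liomir and raxpel make lamzel. Using Recipe 9, lamzel and corsel make vororn. [2 rule applications]
ondgor: Using Recipe 1, liomir and raxpel make lamzel. Using Recipe 4, lamzel makes jororb. Using Recipe 9, lamzel and corsel make vororn. vororn and corsel → venorb (Recipe 3). Using Recipe 13, vororn makes ashxan. Using Recipe 17, venorb and ashxan make zorkel. Using Recipe 2, jororb and zorkel make ondgor. [7 rule applications]
vororn needs fewer.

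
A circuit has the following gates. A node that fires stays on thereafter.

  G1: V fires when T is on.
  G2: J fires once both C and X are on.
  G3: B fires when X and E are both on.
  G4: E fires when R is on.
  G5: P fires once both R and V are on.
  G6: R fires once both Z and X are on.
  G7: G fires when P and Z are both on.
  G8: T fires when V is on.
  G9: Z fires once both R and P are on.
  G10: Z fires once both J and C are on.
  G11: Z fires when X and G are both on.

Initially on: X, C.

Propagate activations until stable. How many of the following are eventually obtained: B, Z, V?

C and X are on, so J fires (G2).
G10: J and C on → Z on.
Z and X are on, so R fires (G6).
G4: R on → E on.
G3: X and E on → B on.
B: reached.
Z: reached.
V would need T (G1), but T never turns on.
Reached: B and Z — 2 of the 3.

2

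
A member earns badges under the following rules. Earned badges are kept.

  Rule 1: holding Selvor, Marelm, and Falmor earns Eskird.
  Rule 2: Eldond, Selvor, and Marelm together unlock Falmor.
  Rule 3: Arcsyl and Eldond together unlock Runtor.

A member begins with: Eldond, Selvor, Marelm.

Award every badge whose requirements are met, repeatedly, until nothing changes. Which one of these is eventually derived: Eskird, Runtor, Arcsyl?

Eskird

With Eldond, Selvor, and Marelm, Falmor is earned (Rule 2).
With Selvor, Marelm, and Falmor, Eskird is earned (Rule 1).
Runtor would need Arcsyl and Eldond (Rule 3), but Arcsyl is never earned. No rule produces Arcsyl, and it is not given.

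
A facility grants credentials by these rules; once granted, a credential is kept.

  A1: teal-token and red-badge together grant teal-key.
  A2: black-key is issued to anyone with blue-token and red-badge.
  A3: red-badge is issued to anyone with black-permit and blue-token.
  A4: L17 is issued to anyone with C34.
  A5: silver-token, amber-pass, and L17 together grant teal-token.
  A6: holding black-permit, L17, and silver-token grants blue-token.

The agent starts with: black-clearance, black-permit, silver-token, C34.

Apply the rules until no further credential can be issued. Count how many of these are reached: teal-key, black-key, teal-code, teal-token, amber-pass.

Holding C34 grants L17 (A4).
Holding black-permit, L17, and silver-token grants blue-token (A6).
Holding black-permit and blue-token grants red-badge (A3).
Holding blue-token and red-badge grants black-key (A2).
teal-key would need teal-token and red-badge (A1), but teal-token is never granted.
black-key: reached.
No rule produces teal-code, and it is not given.
teal-token would need silver-token, amber-pass, and L17 (A5), but amber-pass is never granted.
No rule produces amber-pass, and it is not given.
Reached: black-key — 1 of the 5.

1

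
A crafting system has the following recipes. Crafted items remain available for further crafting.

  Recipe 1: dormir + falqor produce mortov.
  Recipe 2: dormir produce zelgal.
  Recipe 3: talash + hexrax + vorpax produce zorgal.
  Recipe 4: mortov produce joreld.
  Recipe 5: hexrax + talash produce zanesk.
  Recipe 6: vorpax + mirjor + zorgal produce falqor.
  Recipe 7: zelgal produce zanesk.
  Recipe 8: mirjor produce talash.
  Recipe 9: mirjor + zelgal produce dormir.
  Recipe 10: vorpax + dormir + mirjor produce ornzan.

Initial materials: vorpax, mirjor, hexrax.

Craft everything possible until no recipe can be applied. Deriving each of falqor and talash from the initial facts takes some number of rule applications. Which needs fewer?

talash: Using Recipe 8, mirjor makes talash. [1 rule application]
falqor: mirjor → talash (Recipe 8). talash + hexrax + vorpax → zorgal (Recipe 3). Using Recipe 6, vorpax, mirjor, and zorgal make falqor. [3 rule applications]
talash needs fewer.

talash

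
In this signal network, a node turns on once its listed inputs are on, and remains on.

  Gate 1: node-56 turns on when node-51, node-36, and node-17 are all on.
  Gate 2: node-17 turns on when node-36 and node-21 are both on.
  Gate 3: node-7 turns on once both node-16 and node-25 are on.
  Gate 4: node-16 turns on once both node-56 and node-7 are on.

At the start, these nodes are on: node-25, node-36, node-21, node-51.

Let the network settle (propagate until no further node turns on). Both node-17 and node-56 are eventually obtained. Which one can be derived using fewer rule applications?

node-17

node-17: Gate 2: node-36 and node-21 on → node-17 on. [1 rule application]
node-56: Gate 2: node-36 and node-21 on → node-17 on. Gate 1: node-51, node-36, and node-17 on → node-56 on. [2 rule applications]
node-17 needs fewer.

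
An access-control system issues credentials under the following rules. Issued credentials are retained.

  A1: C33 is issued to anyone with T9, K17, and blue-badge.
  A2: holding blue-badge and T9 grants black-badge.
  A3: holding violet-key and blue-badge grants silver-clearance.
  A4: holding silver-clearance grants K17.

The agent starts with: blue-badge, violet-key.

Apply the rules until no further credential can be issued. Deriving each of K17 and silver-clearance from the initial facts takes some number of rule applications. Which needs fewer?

silver-clearance

silver-clearance: Holding violet-key and blue-badge grants silver-clearance (A3). [1 rule application]
K17: Holding violet-key and blue-badge grants silver-clearance (A3). Holding silver-clearance grants K17 (A4). [2 rule applications]
silver-clearance needs fewer.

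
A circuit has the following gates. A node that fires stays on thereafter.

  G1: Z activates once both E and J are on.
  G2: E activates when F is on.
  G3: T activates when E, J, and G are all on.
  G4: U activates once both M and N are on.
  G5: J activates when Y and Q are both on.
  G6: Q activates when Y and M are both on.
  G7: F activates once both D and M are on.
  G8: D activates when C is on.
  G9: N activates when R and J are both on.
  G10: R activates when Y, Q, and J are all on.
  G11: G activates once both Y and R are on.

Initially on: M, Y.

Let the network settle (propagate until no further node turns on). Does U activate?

Y and M are on, so Q activates (G6).
Y and Q are on, so J activates (G5).
G10: Y, Q, and J on → R on.
G9: R and J on → N on.
M and N are on, so U activates (G4).

Yes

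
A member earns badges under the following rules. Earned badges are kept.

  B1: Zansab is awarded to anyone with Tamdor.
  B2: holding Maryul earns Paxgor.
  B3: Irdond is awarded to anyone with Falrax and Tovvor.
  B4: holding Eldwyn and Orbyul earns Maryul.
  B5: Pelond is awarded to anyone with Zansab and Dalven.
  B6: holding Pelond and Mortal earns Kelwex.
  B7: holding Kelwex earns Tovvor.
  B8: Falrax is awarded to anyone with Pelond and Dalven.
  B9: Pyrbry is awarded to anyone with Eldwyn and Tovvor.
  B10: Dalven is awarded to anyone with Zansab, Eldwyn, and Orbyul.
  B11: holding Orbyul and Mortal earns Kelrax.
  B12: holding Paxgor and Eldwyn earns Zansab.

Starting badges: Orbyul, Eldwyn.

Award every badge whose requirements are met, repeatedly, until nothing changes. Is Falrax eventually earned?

Yes

With Eldwyn and Orbyul, Maryul is earned (B4).
With Maryul, Paxgor is earned (B2).
With Paxgor and Eldwyn, Zansab is earned (B12).
With Zansab, Eldwyn, and Orbyul, Dalven is earned (B10).
With Zansab and Dalven, Pelond is earned (B5).
With Pelond and Dalven, Falrax is earned (B8).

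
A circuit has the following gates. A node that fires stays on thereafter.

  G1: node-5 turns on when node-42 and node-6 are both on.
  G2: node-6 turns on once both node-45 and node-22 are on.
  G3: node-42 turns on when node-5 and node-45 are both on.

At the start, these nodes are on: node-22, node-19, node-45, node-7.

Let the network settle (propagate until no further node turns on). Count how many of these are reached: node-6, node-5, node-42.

1

G2: node-45 and node-22 on → node-6 on.
node-6: reached.
node-5 would need node-42 and node-6 (G1), but node-42 never turns on.
node-42 would need node-5 and node-45 (G3), but node-5 never turns on.
Reached: node-6 — 1 of the 3.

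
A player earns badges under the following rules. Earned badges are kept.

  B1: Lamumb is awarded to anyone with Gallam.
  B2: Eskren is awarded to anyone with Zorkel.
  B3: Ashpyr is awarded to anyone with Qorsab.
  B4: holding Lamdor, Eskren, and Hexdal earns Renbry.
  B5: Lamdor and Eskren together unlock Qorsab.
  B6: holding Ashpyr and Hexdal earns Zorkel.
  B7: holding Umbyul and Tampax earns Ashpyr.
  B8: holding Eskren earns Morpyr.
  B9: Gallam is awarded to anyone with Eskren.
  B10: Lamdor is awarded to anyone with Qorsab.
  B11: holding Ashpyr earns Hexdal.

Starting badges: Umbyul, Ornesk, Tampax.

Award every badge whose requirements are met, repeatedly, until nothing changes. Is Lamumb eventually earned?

With Umbyul and Tampax, Ashpyr is earned (B7).
With Ashpyr, Hexdal is earned (B11).
With Ashpyr and Hexdal, Zorkel is earned (B6).
With Zorkel, Eskren is earned (B2).
With Eskren, Gallam is earned (B9).
With Gallam, Lamumb is earned (B1).

Yes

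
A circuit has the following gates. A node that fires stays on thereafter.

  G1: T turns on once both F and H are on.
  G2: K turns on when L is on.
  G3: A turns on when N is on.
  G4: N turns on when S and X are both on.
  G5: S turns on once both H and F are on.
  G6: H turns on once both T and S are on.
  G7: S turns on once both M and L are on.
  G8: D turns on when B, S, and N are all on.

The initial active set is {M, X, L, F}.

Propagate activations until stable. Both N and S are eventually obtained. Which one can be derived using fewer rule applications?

S: G7: M and L on → S on. [1 rule application]
N: G7: M and L on → S on. S and X are on, so N turns on (G4). [2 rule applications]
S needs fewer.

S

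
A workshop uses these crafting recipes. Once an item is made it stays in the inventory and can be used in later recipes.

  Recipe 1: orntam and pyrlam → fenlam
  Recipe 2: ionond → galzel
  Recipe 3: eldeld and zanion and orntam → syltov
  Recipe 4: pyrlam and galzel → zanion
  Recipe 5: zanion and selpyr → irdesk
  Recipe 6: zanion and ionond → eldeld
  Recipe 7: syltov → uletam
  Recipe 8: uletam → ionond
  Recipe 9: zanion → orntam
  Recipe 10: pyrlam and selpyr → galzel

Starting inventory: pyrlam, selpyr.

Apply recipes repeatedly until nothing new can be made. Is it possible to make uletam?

uletam would need syltov (Recipe 7), but syltov is never obtained.

No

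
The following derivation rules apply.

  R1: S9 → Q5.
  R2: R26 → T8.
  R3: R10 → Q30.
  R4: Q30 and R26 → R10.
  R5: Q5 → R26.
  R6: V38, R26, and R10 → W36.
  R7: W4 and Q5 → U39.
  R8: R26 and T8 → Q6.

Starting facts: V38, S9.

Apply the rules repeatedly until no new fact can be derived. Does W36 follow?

W36 would need V38, R26, and R10 (R6), but R10 is never established.

No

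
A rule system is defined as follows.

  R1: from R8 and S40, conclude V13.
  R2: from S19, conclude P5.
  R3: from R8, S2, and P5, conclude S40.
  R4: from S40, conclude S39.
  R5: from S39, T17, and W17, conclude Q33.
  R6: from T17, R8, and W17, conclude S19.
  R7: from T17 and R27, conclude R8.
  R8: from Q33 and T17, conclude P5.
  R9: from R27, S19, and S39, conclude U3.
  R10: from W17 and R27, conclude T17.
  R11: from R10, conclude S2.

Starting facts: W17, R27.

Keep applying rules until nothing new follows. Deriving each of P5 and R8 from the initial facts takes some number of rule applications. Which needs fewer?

R8: From W17 and R27, R10 gives T17. From T17 and R27, R7 gives R8. [2 rule applications]
P5: W17 and R27 hold, so T17 follows (R10). From T17 and R27, R7 gives R8. T17, R8, and W17 hold, so S19 follows (R6). From S19, R2 gives P5. [4 rule applications]
R8 needs fewer.

R8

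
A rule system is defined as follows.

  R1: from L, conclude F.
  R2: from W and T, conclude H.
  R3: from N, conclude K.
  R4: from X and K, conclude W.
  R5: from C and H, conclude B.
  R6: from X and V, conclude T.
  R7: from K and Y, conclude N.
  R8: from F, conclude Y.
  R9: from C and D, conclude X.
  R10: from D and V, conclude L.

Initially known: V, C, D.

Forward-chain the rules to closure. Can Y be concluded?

Yes

D and V hold, so L follows (R10).
L holds, so F follows (R1).
From F, R8 gives Y.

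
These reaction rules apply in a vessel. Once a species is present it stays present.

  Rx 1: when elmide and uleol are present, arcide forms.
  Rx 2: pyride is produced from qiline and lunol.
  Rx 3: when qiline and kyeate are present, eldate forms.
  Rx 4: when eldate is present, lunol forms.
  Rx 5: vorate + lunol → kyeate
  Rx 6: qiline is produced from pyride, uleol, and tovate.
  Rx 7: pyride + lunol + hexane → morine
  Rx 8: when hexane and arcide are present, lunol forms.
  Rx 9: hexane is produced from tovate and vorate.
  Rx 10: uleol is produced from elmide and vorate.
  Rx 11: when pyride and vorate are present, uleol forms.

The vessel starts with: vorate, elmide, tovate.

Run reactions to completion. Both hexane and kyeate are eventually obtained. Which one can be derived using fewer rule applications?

hexane: tovate and vorate present → hexane forms (Rx 9). [1 rule application]
kyeate: tovate and vorate present → hexane forms (Rx 9). elmide and vorate present → uleol forms (Rx 10). elmide and uleol present → arcide forms (Rx 1). hexane and arcide present → lunol forms (Rx 8). vorate and lunol present → kyeate forms (Rx 5). [5 rule applications]
hexane needs fewer.

hexane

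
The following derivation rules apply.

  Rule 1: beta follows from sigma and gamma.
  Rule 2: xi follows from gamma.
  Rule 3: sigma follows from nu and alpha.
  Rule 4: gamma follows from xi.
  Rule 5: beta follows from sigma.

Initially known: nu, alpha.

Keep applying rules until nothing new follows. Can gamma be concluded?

gamma would need xi (Rule 4), but xi is never established.

No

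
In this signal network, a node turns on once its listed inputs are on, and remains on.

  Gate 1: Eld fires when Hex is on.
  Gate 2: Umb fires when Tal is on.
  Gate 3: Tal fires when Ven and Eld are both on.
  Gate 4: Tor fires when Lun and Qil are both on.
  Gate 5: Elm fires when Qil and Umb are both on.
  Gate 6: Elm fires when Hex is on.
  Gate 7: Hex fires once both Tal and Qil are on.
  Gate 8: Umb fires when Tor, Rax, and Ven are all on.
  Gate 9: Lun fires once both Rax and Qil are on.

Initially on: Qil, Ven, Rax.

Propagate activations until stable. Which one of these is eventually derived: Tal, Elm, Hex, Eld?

Elm

Gate 9: Rax and Qil on → Lun on.
Gate 4: Lun and Qil on → Tor on.
Tor, Rax, and Ven are on, so Umb fires (Gate 8).
Qil and Umb are on, so Elm fires (Gate 5).
Hex would need Tal and Qil (Gate 7), but Tal never turns on. Eld would need Hex (Gate 1), but Hex never turns on. Tal would need Ven and Eld (Gate 3), but Eld never turns on.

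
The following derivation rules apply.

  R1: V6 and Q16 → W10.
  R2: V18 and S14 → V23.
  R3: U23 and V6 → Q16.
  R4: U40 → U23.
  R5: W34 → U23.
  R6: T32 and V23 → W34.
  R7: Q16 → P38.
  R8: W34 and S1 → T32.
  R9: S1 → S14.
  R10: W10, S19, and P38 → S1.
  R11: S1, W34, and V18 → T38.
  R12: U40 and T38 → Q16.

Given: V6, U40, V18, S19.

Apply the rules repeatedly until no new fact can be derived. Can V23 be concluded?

Yes

From U40, R4 gives U23.
From U23 and V6, R3 gives Q16.
From V6 and Q16, R1 gives W10.
From Q16, R7 gives P38.
W10, S19, and P38 hold, so S1 follows (R10).
From S1, R9 gives S14.
V18 and S14 hold, so V23 follows (R2).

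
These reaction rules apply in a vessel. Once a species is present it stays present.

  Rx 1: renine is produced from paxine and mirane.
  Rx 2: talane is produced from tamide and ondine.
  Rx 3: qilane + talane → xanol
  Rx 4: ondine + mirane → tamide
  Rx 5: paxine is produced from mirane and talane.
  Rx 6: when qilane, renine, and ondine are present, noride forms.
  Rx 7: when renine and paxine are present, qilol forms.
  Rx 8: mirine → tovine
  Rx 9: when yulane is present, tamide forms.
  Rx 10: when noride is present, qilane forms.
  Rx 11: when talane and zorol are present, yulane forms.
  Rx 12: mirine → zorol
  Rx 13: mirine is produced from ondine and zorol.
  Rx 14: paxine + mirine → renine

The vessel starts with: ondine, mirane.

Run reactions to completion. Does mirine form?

No

mirine would need ondine and zorol (Rx 13), but zorol never forms.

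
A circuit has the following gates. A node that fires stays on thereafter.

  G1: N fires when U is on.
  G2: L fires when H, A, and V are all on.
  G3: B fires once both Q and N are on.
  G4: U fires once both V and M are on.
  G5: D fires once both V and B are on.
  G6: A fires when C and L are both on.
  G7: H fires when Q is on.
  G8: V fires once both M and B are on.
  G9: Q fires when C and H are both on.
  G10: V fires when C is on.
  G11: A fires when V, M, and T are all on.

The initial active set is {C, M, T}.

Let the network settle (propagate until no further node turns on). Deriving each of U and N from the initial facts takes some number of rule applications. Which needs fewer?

U: C is on, so V fires (G10). V and M are on, so U fires (G4). [2 rule applications]
N: C is on, so V fires (G10). V and M are on, so U fires (G4). U is on, so N fires (G1). [3 rule applications]
U needs fewer.

U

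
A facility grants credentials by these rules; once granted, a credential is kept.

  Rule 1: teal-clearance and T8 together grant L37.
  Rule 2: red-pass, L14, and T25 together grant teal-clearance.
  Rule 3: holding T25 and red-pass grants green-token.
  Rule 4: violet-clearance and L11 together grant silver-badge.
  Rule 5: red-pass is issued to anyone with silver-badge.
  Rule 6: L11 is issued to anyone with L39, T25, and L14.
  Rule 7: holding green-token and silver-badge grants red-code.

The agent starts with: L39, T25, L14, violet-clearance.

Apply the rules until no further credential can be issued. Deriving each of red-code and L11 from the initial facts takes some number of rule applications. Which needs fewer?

L11

L11: Holding L39, T25, and L14 grants L11 (Rule 6). [1 rule application]
red-code: Holding L39, T25, and L14 grants L11 (Rule 6). Holding violet-clearance and L11 grants silver-badge (Rule 4). Holding silver-badge grants red-pass (Rule 5). Holding T25 and red-pass grants green-token (Rule 3). Holding green-token and silver-badge grants red-code (Rule 7). [5 rule applications]
L11 needs fewer.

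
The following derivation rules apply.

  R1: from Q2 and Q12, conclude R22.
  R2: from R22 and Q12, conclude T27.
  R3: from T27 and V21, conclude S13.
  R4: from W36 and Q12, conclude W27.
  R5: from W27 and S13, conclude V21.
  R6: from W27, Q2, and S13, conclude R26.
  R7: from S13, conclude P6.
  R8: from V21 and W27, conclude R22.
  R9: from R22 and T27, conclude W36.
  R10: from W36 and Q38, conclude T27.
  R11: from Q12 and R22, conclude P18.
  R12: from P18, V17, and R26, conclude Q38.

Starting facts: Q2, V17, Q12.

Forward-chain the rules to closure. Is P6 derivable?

No

P6 would need S13 (R7), but S13 is never established.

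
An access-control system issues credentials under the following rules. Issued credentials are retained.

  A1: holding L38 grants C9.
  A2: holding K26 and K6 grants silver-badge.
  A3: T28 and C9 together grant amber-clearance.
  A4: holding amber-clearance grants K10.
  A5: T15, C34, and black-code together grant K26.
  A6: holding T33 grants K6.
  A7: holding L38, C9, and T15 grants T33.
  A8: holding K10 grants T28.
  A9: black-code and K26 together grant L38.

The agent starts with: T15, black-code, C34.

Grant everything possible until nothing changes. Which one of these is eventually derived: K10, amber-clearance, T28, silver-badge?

Holding T15, C34, and black-code grants K26 (A5).
Holding black-code and K26 grants L38 (A9).
Holding L38 grants C9 (A1).
Holding L38, C9, and T15 grants T33 (A7).
Holding T33 grants K6 (A6).
Holding K26 and K6 grants silver-badge (A2).
K10 would need amber-clearance (A4), but amber-clearance is never granted. T28 would need K10 (A8), but K10 is never granted. amber-clearance would need T28 and C9 (A3), but T28 is never granted.

silver-badge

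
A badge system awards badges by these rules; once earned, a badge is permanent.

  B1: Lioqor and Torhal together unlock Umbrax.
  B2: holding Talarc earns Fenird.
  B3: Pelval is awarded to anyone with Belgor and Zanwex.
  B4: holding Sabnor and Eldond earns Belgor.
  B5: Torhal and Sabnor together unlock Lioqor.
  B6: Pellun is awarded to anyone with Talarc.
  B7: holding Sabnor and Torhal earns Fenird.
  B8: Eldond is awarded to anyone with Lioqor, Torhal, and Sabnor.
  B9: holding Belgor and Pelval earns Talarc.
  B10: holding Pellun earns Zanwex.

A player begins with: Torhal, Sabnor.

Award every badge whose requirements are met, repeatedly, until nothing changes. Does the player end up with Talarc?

Talarc would need Belgor and Pelval (B9), but Pelval is never earned.

No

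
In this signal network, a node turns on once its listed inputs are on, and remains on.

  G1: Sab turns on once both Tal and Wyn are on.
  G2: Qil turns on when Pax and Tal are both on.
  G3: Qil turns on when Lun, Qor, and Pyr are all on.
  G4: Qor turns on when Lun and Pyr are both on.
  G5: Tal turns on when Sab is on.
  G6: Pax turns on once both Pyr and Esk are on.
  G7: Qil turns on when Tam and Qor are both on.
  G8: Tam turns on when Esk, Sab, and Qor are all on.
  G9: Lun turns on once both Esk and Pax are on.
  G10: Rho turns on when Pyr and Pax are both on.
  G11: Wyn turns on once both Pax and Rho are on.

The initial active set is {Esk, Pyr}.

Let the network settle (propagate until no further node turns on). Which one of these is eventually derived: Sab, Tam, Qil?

Pyr and Esk are on, so Pax turns on (G6).
G9: Esk and Pax on → Lun on.
G4: Lun and Pyr on → Qor on.
G3: Lun, Qor, and Pyr on → Qil on.
Sab would need Tal and Wyn (G1), but Tal never turns on. Tam would need Esk, Sab, and Qor (G8), but Sab never turns on.

Qil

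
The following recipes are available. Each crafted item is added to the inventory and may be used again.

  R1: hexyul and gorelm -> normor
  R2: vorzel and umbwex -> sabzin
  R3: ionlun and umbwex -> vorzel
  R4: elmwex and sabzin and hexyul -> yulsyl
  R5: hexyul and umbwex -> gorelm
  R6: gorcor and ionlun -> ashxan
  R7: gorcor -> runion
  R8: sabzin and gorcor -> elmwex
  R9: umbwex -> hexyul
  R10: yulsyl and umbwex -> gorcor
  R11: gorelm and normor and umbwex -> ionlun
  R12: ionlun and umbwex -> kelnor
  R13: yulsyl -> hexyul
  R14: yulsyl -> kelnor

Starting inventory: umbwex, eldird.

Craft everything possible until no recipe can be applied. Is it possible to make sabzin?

Yes

Using R9, umbwex makes hexyul.
Using R5, hexyul and umbwex make gorelm.
Using R1, hexyul and gorelm make normor.
Using R11, gorelm, normor, and umbwex make ionlun.
ionlun and umbwex -> vorzel (R3).
Using R2, vorzel and umbwex make sabzin.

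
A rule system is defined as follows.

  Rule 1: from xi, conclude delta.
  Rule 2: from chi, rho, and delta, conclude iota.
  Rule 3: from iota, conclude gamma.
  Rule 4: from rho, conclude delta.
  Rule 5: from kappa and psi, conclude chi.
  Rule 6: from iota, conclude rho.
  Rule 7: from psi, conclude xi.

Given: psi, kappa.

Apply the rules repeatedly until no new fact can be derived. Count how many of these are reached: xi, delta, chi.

3

From kappa and psi, Rule 5 gives chi.
psi holds, so xi follows (Rule 7).
From xi, Rule 1 gives delta.
xi: reached.
delta: reached.
chi: reached.
All 3 are reached.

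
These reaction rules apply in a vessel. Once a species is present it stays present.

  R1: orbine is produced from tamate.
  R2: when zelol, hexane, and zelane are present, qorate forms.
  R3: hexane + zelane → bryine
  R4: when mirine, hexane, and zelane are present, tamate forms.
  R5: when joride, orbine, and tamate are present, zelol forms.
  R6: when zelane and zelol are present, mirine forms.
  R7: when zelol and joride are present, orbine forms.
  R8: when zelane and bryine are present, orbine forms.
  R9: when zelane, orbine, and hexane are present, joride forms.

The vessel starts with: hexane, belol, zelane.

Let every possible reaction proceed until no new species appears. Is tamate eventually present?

No

tamate would need mirine, hexane, and zelane (R4), but mirine never forms.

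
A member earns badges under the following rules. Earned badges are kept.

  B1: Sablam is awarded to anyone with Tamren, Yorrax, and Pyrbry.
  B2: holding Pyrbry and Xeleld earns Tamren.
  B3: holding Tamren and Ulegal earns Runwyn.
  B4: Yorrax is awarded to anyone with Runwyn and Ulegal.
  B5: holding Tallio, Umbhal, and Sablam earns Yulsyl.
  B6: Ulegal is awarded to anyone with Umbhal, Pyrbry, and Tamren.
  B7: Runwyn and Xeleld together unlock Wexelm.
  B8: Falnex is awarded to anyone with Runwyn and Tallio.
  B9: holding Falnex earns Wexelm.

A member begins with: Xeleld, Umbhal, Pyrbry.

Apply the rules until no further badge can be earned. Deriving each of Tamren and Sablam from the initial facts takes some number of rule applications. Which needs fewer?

Tamren: With Pyrbry and Xeleld, Tamren is earned (B2). [1 rule application]
Sablam: With Pyrbry and Xeleld, Tamren is earned (B2). With Umbhal, Pyrbry, and Tamren, Ulegal is earned (B6). With Tamren and Ulegal, Runwyn is earned (B3). With Runwyn and Ulegal, Yorrax is earned (B4). With Tamren, Yorrax, and Pyrbry, Sablam is earned (B1). [5 rule applications]
Tamren needs fewer.

Tamren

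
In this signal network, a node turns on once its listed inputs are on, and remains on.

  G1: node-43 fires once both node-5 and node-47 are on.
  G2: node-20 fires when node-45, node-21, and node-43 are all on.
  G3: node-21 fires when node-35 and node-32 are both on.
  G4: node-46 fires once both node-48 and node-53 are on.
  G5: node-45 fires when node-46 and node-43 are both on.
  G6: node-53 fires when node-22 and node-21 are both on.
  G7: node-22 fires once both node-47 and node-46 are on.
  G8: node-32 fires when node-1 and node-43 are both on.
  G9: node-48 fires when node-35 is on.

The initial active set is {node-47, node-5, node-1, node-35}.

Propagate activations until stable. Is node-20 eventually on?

node-20 would need node-45, node-21, and node-43 (G2), but node-45 never turns on.

No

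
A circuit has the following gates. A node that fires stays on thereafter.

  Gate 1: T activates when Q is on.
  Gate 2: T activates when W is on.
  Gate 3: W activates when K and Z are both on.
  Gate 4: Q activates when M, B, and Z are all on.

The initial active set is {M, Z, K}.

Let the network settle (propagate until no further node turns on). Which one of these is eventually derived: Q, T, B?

Gate 3: K and Z on → W on.
Gate 2: W on → T on.
Q would need M, B, and Z (Gate 4), but B never turns on. No rule produces B, and it is not given.

T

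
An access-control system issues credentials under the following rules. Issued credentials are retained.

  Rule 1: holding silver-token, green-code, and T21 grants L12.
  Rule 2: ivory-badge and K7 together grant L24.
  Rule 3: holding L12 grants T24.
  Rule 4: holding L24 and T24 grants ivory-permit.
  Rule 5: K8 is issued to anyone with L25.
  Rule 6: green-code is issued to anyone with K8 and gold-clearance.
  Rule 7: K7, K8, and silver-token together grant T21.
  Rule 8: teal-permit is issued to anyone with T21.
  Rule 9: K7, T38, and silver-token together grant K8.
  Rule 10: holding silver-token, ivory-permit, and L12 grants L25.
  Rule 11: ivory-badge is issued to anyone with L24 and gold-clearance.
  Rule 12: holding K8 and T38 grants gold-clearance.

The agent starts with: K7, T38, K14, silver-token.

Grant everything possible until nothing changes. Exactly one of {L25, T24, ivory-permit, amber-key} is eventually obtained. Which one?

T24

Holding K7, T38, and silver-token grants K8 (Rule 9).
Holding K7, K8, and silver-token grants T21 (Rule 7).
Holding K8 and T38 grants gold-clearance (Rule 12).
Holding K8 and gold-clearance grants green-code (Rule 6).
Holding silver-token, green-code, and T21 grants L12 (Rule 1).
Holding L12 grants T24 (Rule 3).
ivory-permit would need L24 and T24 (Rule 4), but L24 is never granted. L25 would need silver-token, ivory-permit, and L12 (Rule 10), but ivory-permit is never granted. No rule produces amber-key, and it is not given.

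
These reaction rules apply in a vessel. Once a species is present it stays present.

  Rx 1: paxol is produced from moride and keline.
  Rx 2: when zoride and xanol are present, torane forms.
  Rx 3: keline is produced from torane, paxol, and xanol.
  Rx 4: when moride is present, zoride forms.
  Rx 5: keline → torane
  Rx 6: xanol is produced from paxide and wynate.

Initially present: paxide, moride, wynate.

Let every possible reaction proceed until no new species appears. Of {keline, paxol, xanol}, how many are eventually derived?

1

paxide and wynate present → xanol forms (Rx 6).
keline would need torane, paxol, and xanol (Rx 3), but paxol never forms.
paxol would need moride and keline (Rx 1), but keline never forms.
xanol: reached.
Reached: xanol — 1 of the 3.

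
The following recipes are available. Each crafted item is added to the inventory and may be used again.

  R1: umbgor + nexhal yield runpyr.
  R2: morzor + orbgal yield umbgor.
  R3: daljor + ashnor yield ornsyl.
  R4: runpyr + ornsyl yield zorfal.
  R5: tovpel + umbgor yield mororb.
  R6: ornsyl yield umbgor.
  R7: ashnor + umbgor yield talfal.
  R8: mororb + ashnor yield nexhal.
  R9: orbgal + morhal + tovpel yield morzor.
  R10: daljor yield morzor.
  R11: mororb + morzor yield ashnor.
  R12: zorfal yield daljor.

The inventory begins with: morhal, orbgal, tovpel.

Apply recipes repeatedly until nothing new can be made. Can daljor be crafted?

No

daljor would need zorfal (R12), but zorfal is never obtained.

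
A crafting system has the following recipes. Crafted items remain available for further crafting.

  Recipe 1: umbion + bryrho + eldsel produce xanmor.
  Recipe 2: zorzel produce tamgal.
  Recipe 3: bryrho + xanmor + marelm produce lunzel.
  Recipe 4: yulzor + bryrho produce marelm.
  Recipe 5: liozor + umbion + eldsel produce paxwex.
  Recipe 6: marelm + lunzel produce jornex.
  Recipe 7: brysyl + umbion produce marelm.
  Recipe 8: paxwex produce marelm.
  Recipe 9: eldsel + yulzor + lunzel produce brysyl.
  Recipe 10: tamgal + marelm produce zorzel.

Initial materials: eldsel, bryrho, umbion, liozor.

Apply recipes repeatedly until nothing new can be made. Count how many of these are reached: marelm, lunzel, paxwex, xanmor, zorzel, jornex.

5

Using Recipe 1, umbion, bryrho, and eldsel make xanmor.
Using Recipe 5, liozor, umbion, and eldsel make paxwex.
paxwex → marelm (Recipe 8).
Using Recipe 3, bryrho, xanmor, and marelm make lunzel.
Using Recipe 6, marelm and lunzel make jornex.
marelm: reached.
lunzel: reached.
paxwex: reached.
xanmor: reached.
zorzel would need tamgal and marelm (Recipe 10), but tamgal is never obtained.
jornex: reached.
Reached: marelm, lunzel, paxwex, xanmor, and jornex — 5 of the 6.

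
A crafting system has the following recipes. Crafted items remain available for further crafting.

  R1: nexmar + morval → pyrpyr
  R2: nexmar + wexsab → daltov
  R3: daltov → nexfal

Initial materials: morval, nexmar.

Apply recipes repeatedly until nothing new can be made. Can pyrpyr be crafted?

Yes

Using R1, nexmar and morval make pyrpyr.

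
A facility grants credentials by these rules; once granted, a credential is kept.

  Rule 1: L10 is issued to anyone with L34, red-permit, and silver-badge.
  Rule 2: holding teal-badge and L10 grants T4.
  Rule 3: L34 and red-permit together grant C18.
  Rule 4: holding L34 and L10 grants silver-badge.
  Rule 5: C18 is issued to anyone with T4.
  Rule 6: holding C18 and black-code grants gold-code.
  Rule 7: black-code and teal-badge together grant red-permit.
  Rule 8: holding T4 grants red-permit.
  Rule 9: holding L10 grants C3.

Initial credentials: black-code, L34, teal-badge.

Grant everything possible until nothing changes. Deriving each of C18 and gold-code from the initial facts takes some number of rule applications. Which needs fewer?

C18: Holding black-code and teal-badge grants red-permit (Rule 7). Holding L34 and red-permit grants C18 (Rule 3). [2 rule applications]
gold-code: Holding black-code and teal-badge grants red-permit (Rule 7). Holding L34 and red-permit grants C18 (Rule 3). Holding C18 and black-code grants gold-code (Rule 6). [3 rule applications]
C18 needs fewer.

C18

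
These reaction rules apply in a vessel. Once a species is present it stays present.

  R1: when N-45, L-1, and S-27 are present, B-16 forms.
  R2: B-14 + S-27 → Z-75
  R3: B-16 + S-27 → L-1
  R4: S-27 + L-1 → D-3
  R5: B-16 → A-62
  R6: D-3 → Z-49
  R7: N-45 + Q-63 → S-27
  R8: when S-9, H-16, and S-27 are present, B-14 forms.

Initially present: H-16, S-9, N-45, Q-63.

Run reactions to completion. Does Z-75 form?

Yes

N-45 and Q-63 present → S-27 forms (R7).
S-9, H-16, and S-27 present → B-14 forms (R8).
B-14 and S-27 present → Z-75 forms (R2).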